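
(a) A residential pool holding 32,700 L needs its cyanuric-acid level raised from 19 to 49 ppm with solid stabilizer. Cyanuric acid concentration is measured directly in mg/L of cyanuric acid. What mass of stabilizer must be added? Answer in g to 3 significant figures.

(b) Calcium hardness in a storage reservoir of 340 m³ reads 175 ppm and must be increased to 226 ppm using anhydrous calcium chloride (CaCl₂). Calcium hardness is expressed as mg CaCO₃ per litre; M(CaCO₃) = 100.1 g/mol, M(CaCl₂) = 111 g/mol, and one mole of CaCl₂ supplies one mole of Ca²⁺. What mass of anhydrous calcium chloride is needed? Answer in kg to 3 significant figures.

(a) CYA to add: (49 − 19) = 30 mg/L × 32,700 L = 981 g cyanuric acid.

(b) Volume: 340 m³ = 340,000 L.
(b) Hardness to add: (226 − 175) = 51 mg/L as CaCO₃ × 340,000 L = 17,340 g as CaCO₃.
(b) Moles of Ca²⁺ (1 mol Ca²⁺ ≡ 1 mol CaCO₃): 17,340 / 100.1 g/mol = 173.2 mol.
(b) Mass of CaCl₂: 173.2 × 111 = 19,230 g.

(a) 981 g; (b) 19.2 kg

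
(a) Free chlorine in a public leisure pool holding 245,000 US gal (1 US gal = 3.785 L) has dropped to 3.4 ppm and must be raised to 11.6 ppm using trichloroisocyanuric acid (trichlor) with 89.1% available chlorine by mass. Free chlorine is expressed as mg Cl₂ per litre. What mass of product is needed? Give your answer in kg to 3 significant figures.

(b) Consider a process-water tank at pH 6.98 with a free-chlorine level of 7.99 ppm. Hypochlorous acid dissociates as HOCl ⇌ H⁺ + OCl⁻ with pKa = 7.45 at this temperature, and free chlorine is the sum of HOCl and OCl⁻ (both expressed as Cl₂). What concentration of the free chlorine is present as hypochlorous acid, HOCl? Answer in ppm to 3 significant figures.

(a) 8.53 kg; (b) 5.97 ppm

(a) Volume: 245,000 US gal × 3.785 L/gal = 927,325 L.
(a) Chlorine deficit: 11.6 − 3.4 = 8.2 ppm = 8.2 mg/L as Cl₂.
(a) Cl₂ equivalent needed: 8.2 mg/L × 927,325 L = 7,604,000 mg = 7604 g.
(a) Product at 89.1% available chlorine: 7604 / 0.891 = 8534 g.

(b) [OCl⁻]/[HOCl] = 10^(pH − pKa) = 10^(6.98 − 7.45) = 10^-0.47 = 0.3388.
(b) Fraction as HOCl = 1 / (1 + 0.3388) = 0.7469.
(b) HOCl = 0.7469 × 7.99 ppm = 5.968 ppm.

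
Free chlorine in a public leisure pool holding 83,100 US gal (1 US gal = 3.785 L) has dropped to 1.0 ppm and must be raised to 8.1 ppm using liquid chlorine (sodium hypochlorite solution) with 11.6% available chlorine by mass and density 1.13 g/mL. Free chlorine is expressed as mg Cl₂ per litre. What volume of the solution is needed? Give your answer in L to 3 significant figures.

17.0 L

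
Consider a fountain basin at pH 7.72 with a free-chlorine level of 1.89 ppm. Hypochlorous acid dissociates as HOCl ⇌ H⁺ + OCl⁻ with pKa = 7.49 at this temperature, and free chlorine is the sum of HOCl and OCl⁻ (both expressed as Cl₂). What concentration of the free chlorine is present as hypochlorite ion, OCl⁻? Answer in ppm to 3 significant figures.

[OCl⁻]/[HOCl] = 10^(pH − pKa) = 10^(7.72 − 7.49) = 10^0.23 = 1.698.
Fraction as HOCl = 1 / (1 + 1.698) = 0.3706.
OCl⁻ = (1 − 0.3706) × 1.89 ppm = 1.19 ppm.

1.19 ppm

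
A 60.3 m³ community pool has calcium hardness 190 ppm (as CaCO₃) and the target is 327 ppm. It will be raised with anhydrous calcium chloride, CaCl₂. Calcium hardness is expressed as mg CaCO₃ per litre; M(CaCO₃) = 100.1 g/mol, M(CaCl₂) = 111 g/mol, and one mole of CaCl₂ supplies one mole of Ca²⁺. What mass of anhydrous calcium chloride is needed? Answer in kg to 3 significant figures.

Volume: 60.3 m³ = 60,300 L.
Hardness to add: (327 − 190) = 137 mg/L as CaCO₃ × 60,300 L = 8261 g as CaCO₃.
Moles of Ca²⁺ (1 mol Ca²⁺ ≡ 1 mol CaCO₃): 8261 / 100.1 g/mol = 82.53 mol.
Mass of CaCl₂: 82.53 × 111 = 9161 g.

9.16 kg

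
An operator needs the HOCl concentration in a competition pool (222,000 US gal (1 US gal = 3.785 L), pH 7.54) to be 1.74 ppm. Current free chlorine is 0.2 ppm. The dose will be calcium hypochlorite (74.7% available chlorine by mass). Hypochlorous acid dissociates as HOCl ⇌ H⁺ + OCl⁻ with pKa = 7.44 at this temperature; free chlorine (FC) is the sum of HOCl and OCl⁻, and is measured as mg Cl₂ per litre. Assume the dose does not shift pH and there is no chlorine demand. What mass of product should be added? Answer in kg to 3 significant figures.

Volume: 222,000 US gal × 3.785 L/gal = 840,270 L.
[OCl⁻]/[HOCl] = 10^(pH − pKa) = 10^(7.54 − 7.44) = 1.259; fraction as HOCl = 1/(1 + 1.259) = 0.4427.
Free chlorine required for 1.74 ppm HOCl: 1.74 / 0.4427 = 3.931 ppm.
FC to add: 3.931 − 0.2 = 3.731 mg/L as Cl₂.
Cl₂ equivalent: 3.731 mg/L × 840,270 L = 3135 g.
Product at 74.7% available Cl: 3135 / 0.747 = 4196 g.

4.20 kg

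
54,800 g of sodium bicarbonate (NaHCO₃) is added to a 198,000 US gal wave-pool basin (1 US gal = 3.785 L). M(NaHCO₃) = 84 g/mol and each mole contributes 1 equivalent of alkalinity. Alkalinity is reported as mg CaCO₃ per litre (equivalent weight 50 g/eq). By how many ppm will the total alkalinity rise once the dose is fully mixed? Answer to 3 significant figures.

43.5 ppm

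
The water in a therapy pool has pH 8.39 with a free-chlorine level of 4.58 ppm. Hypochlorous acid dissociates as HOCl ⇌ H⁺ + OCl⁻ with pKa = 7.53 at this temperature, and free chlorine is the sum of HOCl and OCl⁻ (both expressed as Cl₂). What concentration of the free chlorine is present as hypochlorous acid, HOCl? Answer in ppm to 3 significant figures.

0.556 ppm

[OCl⁻]/[HOCl] = 10^(pH − pKa) = 10^(8.39 − 7.53) = 10^0.86 = 7.244.
Fraction as HOCl = 1 / (1 + 7.244) = 0.1213.
HOCl = 0.1213 × 4.58 ppm = 0.5555 ppm.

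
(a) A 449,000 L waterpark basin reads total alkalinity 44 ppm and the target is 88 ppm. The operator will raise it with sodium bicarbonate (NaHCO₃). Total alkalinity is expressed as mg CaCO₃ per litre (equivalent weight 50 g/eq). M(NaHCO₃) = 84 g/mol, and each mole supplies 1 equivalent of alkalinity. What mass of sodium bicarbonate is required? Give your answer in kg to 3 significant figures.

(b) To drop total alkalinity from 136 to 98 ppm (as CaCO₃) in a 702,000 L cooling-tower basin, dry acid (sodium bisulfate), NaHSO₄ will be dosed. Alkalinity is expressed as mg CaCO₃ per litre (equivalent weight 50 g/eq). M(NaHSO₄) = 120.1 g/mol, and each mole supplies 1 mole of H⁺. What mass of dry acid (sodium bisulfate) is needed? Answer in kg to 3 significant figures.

(a) Alkalinity to add: (88 − 44) = 44 mg/L as CaCO₃ × 449,000 L = 19,760 g as CaCO₃.
(a) Equivalents: 19,760 g ÷ 50 g/eq = 395.1 eq.
(a) NaHCO₃ supplies 1 eq per mole → 395.1 mol.
(a) Mass: 395.1 mol × 84 g/mol = 33,190 g.

(b) Alkalinity to neutralize: (136 − 98) = 38 mg/L as CaCO₃ × 702,000 L = 26,680 g as CaCO₃.
(b) Equivalents of H⁺ required: 26,680 ÷ 50 g/eq = 533.5 eq = 533.5 mol NaHSO₄.
(b) Mass of NaHSO₄: 533.5 × 120.1 = 64,080 g.

(a) 33.2 kg; (b) 64.1 kg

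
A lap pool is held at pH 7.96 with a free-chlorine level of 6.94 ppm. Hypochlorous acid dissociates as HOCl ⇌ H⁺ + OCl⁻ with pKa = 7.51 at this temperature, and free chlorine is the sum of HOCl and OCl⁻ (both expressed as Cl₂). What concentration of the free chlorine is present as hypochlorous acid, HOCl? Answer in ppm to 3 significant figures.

1.82 ppm

[OCl⁻]/[HOCl] = 10^(pH − pKa) = 10^(7.96 − 7.51) = 10^0.45 = 2.818.
Fraction as HOCl = 1 / (1 + 2.818) = 0.2619.
HOCl = 0.2619 × 6.94 ppm = 1.818 ppm.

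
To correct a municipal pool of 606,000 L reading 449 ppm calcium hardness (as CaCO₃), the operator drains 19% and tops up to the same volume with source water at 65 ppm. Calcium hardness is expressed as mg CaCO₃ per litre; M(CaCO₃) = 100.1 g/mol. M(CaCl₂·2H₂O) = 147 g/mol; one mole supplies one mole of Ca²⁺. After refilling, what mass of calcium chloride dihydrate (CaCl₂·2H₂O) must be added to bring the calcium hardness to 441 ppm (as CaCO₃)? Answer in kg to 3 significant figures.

57.8 kg

After draining 19% and refilling: 449 × 0.81 + 65 × 0.19 = 376.04 ppm.
Deficit to target: 441 − 376.04 = 64.96 mg/L.
As CaCO₃: 64.96 mg/L × 606,000 L = 39,370 g; ÷ 100.1 = 393.3 mol Ca²⁺.
Mass: 393.3 × 147 = 57,810 g.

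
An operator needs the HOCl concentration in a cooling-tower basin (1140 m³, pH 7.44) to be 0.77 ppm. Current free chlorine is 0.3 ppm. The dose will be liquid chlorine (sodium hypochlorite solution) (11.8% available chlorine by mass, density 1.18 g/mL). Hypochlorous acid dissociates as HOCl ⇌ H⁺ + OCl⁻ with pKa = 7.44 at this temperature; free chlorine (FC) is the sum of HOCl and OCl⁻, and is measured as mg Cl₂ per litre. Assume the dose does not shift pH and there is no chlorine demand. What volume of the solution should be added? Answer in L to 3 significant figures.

10.2 L

Volume: 1140 m³ = 1,140,000 L.
[OCl⁻]/[HOCl] = 10^(pH − pKa) = 10^(7.44 − 7.44) = 1; fraction as HOCl = 1/(1 + 1) = 0.5.
Free chlorine required for 0.77 ppm HOCl: 0.77 / 0.5 = 1.54 ppm.
FC to add: 1.54 − 0.3 = 1.24 mg/L as Cl₂.
Cl₂ equivalent: 1.24 mg/L × 1,140,000 L = 1414 g.
Product at 11.8% available Cl: 1414 / 0.118 = 11,980 g.
Volume: 11,980 g ÷ 1.18 g/mL = 10,150 mL.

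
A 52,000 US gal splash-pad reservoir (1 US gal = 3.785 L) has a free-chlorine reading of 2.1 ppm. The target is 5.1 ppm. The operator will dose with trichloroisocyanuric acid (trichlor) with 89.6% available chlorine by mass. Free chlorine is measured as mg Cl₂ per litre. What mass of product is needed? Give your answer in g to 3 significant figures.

659 g

Volume: 52,000 US gal × 3.785 L/gal = 196,820 L.
Chlorine deficit: 5.1 − 2.1 = 3 ppm = 3 mg/L as Cl₂.
Cl₂ equivalent needed: 3 mg/L × 196,820 L = 590,500 mg = 590.5 g.
Product at 89.6% available chlorine: 590.5 / 0.896 = 659 g.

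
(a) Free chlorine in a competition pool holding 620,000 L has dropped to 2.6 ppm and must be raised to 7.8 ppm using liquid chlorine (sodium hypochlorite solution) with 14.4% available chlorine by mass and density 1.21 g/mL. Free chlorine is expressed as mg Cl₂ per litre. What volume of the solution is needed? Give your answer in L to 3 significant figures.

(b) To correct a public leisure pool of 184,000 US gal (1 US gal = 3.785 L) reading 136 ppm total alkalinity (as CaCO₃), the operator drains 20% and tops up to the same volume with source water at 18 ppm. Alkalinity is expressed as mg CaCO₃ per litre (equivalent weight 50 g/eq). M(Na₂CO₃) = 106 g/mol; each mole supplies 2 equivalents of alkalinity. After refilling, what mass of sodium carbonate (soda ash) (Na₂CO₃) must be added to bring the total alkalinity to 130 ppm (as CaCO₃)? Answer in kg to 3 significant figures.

(a) Chlorine deficit: 7.8 − 2.6 = 5.2 ppm = 5.2 mg/L as Cl₂.
(a) Cl₂ equivalent needed: 5.2 mg/L × 620,000 L = 3,224,000 mg = 3224 g.
(a) Product at 14.4% available chlorine: 3224 / 0.144 = 22,390 g.
(a) Volume at density 1.21 g/mL: 22,390 g ÷ 1.21 g/mL = 18,500 mL.

(b) Volume: 184,000 US gal × 3.785 L/gal = 696,440 L.
(b) After draining 20% and refilling: 136 × 0.80 + 18 × 0.20 = 112.4 ppm.
(b) Deficit to target: 130 − 112.4 = 17.6 mg/L.
(b) As CaCO₃: 17.6 mg/L × 696,440 L = 12,260 g; ÷ 50 g/eq ÷ 2 = 122.6 mol Na₂CO₃.
(b) Mass: 122.6 × 106 = 12,990 g.

(a) 18.5 L; (b) 13.0 kg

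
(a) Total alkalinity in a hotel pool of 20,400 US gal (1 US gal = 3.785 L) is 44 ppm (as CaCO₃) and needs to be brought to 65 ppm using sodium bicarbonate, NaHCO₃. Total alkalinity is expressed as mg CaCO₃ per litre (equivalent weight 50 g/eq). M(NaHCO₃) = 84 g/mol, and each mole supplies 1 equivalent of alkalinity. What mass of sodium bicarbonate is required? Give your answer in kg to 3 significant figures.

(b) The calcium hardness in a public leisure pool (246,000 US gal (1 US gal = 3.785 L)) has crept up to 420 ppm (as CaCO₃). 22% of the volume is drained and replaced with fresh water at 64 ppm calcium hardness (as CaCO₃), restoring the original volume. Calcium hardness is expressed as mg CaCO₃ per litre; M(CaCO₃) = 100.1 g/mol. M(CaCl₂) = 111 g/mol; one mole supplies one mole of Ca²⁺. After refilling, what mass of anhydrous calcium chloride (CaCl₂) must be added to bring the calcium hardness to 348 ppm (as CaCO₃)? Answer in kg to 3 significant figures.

(a) Volume: 20,400 US gal × 3.785 L/gal = 77,214 L.
(a) Alkalinity to add: (65 − 44) = 21 mg/L as CaCO₃ × 77,214 L = 1621 g as CaCO₃.
(a) Equivalents: 1621 g ÷ 50 g/eq = 32.43 eq.
(a) NaHCO₃ supplies 1 eq per mole → 32.43 mol.
(a) Mass: 32.43 mol × 84 g/mol = 2724 g.

(b) Volume: 246,000 US gal × 3.785 L/gal = 931,110 L.
(b) After draining 22% and refilling: 420 × 0.78 + 64 × 0.22 = 341.68 ppm.
(b) Deficit to target: 348 − 341.68 = 6.32 mg/L.
(b) As CaCO₃: 6.32 mg/L × 931,110 L = 5885 g; ÷ 100.1 = 58.79 mol Ca²⁺.
(b) Mass: 58.79 × 111 = 6525 g.

(a) 2.72 kg; (b) 6.53 kg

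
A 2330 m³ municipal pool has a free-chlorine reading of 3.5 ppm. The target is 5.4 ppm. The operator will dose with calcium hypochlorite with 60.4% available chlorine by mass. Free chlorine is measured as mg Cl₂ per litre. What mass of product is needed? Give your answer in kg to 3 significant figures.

Volume: 2330 m³ = 2,330,000 L.
Chlorine deficit: 5.4 − 3.5 = 1.9 ppm = 1.9 mg/L as Cl₂.
Cl₂ equivalent needed: 1.9 mg/L × 2,330,000 L = 4,427,000 mg = 4427 g.
Product at 60.4% available chlorine: 4427 / 0.604 = 7329 g.

7.33 kg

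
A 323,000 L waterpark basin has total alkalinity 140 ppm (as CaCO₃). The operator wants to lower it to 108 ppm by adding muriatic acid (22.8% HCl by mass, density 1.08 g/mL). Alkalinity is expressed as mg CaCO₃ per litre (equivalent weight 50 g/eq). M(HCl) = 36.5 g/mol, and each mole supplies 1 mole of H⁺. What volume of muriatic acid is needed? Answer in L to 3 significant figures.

Alkalinity to neutralize: (140 − 108) = 32 mg/L as CaCO₃ × 323,000 L = 10,340 g as CaCO₃.
Equivalents of H⁺ required: 10,340 ÷ 50 g/eq = 206.7 eq = 206.7 mol HCl.
Mass of HCl: 206.7 × 36.5 = 7545 g.
Mass of 22.8% solution: 7545 / 0.228 = 33,090 g.
Volume: 33,090 g ÷ 1.08 g/mL = 30,640 mL.

30.6 L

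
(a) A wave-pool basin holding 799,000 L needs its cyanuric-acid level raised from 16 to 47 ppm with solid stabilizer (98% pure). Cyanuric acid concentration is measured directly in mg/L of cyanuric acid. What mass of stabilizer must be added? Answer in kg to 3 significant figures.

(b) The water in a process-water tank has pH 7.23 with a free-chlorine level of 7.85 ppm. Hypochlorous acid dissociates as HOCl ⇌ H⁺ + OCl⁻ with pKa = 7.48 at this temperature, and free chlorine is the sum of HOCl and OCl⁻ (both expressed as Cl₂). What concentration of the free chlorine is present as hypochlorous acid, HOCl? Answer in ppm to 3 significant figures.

(a) CYA to add: (47 − 16) = 31 mg/L × 799,000 L = 24,770 g cyanuric acid.
(a) At 98% purity: 24,770 / 0.98 = 25,270 g product.

(b) [OCl⁻]/[HOCl] = 10^(pH − pKa) = 10^(7.23 − 7.48) = 10^-0.25 = 0.5623.
(b) Fraction as HOCl = 1 / (1 + 0.5623) = 0.6401.
(b) HOCl = 0.6401 × 7.85 ppm = 5.025 ppm.

(a) 25.3 kg; (b) 5.02 ppm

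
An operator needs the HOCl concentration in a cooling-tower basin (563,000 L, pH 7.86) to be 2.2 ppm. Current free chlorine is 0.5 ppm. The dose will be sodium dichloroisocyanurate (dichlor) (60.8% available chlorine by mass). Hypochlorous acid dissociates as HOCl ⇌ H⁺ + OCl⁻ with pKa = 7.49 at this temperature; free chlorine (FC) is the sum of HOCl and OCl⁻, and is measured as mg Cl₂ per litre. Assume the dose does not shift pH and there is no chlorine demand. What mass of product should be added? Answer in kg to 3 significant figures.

6.35 kg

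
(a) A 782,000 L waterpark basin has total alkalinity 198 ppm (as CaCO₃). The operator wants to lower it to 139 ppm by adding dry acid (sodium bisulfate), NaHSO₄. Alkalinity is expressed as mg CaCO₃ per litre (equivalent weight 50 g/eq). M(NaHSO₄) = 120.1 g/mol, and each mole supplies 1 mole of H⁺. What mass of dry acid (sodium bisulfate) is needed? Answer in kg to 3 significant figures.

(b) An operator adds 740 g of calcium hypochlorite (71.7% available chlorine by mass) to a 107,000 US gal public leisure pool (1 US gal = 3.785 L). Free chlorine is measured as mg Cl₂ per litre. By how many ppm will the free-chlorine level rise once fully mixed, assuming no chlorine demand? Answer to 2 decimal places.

(a) Alkalinity to neutralize: (198 − 139) = 59 mg/L as CaCO₃ × 782,000 L = 46,140 g as CaCO₃.
(a) Equivalents of H⁺ required: 46,140 ÷ 50 g/eq = 922.8 eq = 922.8 mol NaHSO₄.
(a) Mass of NaHSO₄: 922.8 × 120.1 = 110,800 g.

(b) Volume: 107,000 US gal × 3.785 L/gal = 404,995 L.
(b) Available chlorine delivered: 740 g × 0.717 = 530.6 g as Cl₂.
(b) Concentration rise: 530.6 g / 404,995 L = 1.31 mg/L = 1.31 ppm.

(a) 111 kg; (b) 1.31 ppm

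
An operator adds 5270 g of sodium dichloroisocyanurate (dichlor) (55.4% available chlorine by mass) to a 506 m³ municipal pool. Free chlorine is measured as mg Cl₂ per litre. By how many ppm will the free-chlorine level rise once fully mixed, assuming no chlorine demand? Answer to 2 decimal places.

5.77 ppm

Volume: 506 m³ = 506,000 L.
Available chlorine delivered: 5270 g × 0.554 = 2920 g as Cl₂.
Concentration rise: 2920 g / 506,000 L = 5.77 mg/L = 5.77 ppm.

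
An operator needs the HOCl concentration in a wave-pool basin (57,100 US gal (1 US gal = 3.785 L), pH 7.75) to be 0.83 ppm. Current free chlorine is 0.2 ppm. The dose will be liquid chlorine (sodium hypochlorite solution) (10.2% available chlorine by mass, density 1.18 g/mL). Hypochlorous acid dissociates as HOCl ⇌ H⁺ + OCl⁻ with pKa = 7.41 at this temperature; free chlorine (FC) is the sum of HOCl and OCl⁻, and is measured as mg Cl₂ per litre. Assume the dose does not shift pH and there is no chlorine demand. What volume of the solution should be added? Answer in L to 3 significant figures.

Volume: 57,100 US gal × 3.785 L/gal = 216,124 L.
[OCl⁻]/[HOCl] = 10^(pH − pKa) = 10^(7.75 − 7.41) = 2.188; fraction as HOCl = 1/(1 + 2.188) = 0.3137.
Free chlorine required for 0.83 ppm HOCl: 0.83 / 0.3137 = 2.646 ppm.
FC to add: 2.646 − 0.2 = 2.446 mg/L as Cl₂.
Cl₂ equivalent: 2.446 mg/L × 216,124 L = 528.6 g.
Product at 10.2% available Cl: 528.6 / 0.102 = 5182 g.
Volume: 5182 g ÷ 1.18 g/mL = 4392 mL.

4.39 L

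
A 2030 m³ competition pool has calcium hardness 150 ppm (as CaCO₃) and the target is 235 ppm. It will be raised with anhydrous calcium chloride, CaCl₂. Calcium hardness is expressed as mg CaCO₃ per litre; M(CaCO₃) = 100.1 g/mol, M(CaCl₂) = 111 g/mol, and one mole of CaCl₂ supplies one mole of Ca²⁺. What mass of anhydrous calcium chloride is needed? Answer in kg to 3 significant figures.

191 kg

Volume: 2030 m³ = 2,030,000 L.
Hardness to add: (235 − 150) = 85 mg/L as CaCO₃ × 2,030,000 L = 172,600 g as CaCO₃.
Moles of Ca²⁺ (1 mol Ca²⁺ ≡ 1 mol CaCO₃): 172,600 / 100.1 g/mol = 1724 mol.
Mass of CaCl₂: 1724 × 111 = 191,300 g.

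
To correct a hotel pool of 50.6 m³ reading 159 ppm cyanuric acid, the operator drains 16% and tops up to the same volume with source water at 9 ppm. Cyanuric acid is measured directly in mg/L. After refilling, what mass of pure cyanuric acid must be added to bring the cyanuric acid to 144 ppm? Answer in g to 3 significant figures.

455 g

Volume: 50.6 m³ = 50,600 L.
After draining 16% and refilling: 159 × 0.84 + 9 × 0.16 = 135 ppm.
Deficit to target: 144 − 135 = 9 mg/L.
Mass: 9 mg/L × 50,600 L = 455.4 g cyanuric acid.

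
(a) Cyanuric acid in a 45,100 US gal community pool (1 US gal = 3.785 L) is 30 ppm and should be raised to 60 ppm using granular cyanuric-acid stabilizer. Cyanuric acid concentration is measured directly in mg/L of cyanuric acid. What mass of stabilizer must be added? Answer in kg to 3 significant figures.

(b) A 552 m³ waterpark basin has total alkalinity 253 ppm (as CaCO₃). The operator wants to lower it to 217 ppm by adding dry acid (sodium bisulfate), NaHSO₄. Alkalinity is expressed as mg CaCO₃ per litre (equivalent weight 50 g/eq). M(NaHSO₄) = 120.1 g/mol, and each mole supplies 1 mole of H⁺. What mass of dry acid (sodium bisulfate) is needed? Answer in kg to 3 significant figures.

(a) 5.12 kg; (b) 47.7 kg

(a) Volume: 45,100 US gal × 3.785 L/gal = 170,704 L.
(a) CYA to add: (60 − 30) = 30 mg/L × 170,704 L = 5121 g cyanuric acid.

(b) Volume: 552 m³ = 552,000 L.
(b) Alkalinity to neutralize: (253 − 217) = 36 mg/L as CaCO₃ × 552,000 L = 19,870 g as CaCO₃.
(b) Equivalents of H⁺ required: 19,870 ÷ 50 g/eq = 397.4 eq = 397.4 mol NaHSO₄.
(b) Mass of NaHSO₄: 397.4 × 120.1 = 47,730 g.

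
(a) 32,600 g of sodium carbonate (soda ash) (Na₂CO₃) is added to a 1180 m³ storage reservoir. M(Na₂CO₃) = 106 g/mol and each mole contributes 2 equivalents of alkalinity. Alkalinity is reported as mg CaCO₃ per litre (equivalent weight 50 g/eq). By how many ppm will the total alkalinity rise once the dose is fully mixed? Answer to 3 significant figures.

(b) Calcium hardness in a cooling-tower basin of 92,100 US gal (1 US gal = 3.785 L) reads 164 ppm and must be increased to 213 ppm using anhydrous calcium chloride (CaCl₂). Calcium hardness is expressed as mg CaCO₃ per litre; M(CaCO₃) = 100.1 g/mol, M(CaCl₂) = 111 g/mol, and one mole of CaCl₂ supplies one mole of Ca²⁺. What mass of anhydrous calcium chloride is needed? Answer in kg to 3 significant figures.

(a) 26.1 ppm; (b) 18.9 kg

(a) Volume: 1180 m³ = 1,180,000 L.
(a) Moles of Na₂CO₃: 32,600 g ÷ 106 g/mol = 307.5 mol → 615.1 eq of alkalinity.
(a) As CaCO₃: 615.1 eq × 50 g/eq = 30,750 g.
(a) Rise: 30,750 g / 1,180,000 L × 1000 = 26.06 mg/L.

(b) Volume: 92,100 US gal × 3.785 L/gal = 348,598 L.
(b) Hardness to add: (213 − 164) = 49 mg/L as CaCO₃ × 348,598 L = 17,080 g as CaCO₃.
(b) Moles of Ca²⁺ (1 mol Ca²⁺ ≡ 1 mol CaCO₃): 17,080 / 100.1 g/mol = 170.6 mol.
(b) Mass of CaCl₂: 170.6 × 111 = 18,940 g.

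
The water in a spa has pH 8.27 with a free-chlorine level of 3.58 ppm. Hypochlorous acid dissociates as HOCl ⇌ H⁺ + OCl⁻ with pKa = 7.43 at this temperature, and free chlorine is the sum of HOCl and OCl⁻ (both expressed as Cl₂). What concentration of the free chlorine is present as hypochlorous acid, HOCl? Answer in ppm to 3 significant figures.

0.452 ppm

[OCl⁻]/[HOCl] = 10^(pH − pKa) = 10^(8.27 − 7.43) = 10^0.84 = 6.918.
Fraction as HOCl = 1 / (1 + 6.918) = 0.1263.
HOCl = 0.1263 × 3.58 ppm = 0.4521 ppm.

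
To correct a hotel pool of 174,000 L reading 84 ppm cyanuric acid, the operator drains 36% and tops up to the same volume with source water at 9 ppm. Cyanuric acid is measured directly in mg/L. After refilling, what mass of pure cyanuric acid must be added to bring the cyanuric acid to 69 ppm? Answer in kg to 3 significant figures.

After draining 36% and refilling: 84 × 0.64 + 9 × 0.36 = 57 ppm.
Deficit to target: 69 − 57 = 12 mg/L.
Mass: 12 mg/L × 174,000 L = 2088 g cyanuric acid.

2.09 kg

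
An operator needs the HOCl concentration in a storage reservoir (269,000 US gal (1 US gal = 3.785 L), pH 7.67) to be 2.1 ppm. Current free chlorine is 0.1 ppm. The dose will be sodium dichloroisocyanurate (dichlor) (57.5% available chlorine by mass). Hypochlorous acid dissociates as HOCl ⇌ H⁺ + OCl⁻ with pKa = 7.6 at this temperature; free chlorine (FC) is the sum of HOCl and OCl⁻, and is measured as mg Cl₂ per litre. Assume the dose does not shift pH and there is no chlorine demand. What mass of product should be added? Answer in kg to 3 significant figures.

Volume: 269,000 US gal × 3.785 L/gal = 1,018,165 L.
[OCl⁻]/[HOCl] = 10^(pH − pKa) = 10^(7.67 − 7.6) = 1.175; fraction as HOCl = 1/(1 + 1.175) = 0.4598.
Free chlorine required for 2.1 ppm HOCl: 2.1 / 0.4598 = 4.567 ppm.
FC to add: 4.567 − 0.1 = 4.467 mg/L as Cl₂.
Cl₂ equivalent: 4.467 mg/L × 1,018,165 L = 4548 g.
Product at 57.5% available Cl: 4548 / 0.575 = 7910 g.

7.91 kg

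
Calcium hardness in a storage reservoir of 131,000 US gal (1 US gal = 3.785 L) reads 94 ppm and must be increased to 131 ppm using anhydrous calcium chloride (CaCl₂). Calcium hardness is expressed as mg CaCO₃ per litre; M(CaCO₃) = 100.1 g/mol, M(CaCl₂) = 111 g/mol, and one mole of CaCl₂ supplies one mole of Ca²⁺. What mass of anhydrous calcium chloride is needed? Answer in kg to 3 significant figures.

Volume: 131,000 US gal × 3.785 L/gal = 495,835 L.
Hardness to add: (131 − 94) = 37 mg/L as CaCO₃ × 495,835 L = 18,350 g as CaCO₃.
Moles of Ca²⁺ (1 mol Ca²⁺ ≡ 1 mol CaCO₃): 18,350 / 100.1 g/mol = 183.3 mol.
Mass of CaCl₂: 183.3 × 111 = 20,340 g.

20.3 kg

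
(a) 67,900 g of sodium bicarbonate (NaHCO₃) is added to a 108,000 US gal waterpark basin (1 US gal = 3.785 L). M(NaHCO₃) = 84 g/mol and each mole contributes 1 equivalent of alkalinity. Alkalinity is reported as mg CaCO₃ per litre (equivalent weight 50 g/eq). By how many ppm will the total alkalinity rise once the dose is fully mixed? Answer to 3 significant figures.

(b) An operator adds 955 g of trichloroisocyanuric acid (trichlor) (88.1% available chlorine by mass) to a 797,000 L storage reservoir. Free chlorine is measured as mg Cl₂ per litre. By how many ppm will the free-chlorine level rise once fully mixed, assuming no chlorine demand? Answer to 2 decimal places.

(a) Volume: 108,000 US gal × 3.785 L/gal = 408,780 L.
(a) Moles of NaHCO₃: 67,900 g ÷ 84 g/mol = 808.3 mol → 808.3 eq of alkalinity.
(a) As CaCO₃: 808.3 eq × 50 g/eq = 40,420 g.
(a) Rise: 40,420 g / 408,780 L × 1000 = 98.87 mg/L.

(b) Available chlorine delivered: 955 g × 0.881 = 841.4 g as Cl₂.
(b) Concentration rise: 841.4 g / 797,000 L = 1.056 mg/L = 1.06 ppm.

(a) 98.9 ppm; (b) 1.06 ppm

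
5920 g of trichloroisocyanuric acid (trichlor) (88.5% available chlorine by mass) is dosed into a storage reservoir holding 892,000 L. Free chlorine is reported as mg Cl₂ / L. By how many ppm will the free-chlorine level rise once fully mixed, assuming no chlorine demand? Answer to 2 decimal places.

5.87 ppm

Available chlorine delivered: 5920 g × 0.885 = 5239 g as Cl₂.
Concentration rise: 5239 g / 892,000 L = 5.874 mg/L = 5.87 ppm.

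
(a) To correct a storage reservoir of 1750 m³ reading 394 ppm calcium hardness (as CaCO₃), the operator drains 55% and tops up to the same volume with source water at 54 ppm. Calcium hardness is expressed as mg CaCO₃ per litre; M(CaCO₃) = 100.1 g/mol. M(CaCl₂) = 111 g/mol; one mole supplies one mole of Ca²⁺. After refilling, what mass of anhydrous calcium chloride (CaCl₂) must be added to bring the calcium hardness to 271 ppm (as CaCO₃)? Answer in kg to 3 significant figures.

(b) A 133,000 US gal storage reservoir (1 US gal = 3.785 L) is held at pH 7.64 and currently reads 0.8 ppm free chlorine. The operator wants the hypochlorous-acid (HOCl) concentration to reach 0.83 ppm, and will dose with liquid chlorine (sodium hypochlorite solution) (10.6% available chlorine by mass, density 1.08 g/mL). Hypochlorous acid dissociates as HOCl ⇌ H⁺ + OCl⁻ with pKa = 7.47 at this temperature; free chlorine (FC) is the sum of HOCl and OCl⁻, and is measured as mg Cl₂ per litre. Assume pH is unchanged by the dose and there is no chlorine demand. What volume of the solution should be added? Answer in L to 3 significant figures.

(a) 124 kg; (b) 5.53 L

(a) Volume: 1750 m³ = 1,750,000 L.
(a) After draining 55% and refilling: 394 × 0.45 + 54 × 0.55 = 207 ppm.
(a) Deficit to target: 271 − 207 = 64 mg/L.
(a) As CaCO₃: 64 mg/L × 1,750,000 L = 112,000 g; ÷ 100.1 = 1119 mol Ca²⁺.
(a) Mass: 1119 × 111 = 124,200 g.

(b) Volume: 133,000 US gal × 3.785 L/gal = 503,405 L.
(b) [OCl⁻]/[HOCl] = 10^(pH − pKa) = 10^(7.64 − 7.47) = 1.479; fraction as HOCl = 1/(1 + 1.479) = 0.4034.
(b) Free chlorine required for 0.83 ppm HOCl: 0.83 / 0.4034 = 2.058 ppm.
(b) FC to add: 2.058 − 0.8 = 1.258 mg/L as Cl₂.
(b) Cl₂ equivalent: 1.258 mg/L × 503,405 L = 633.1 g.
(b) Product at 10.6% available Cl: 633.1 / 0.106 = 5973 g.
(b) Volume: 5973 g ÷ 1.08 g/mL = 5530 mL.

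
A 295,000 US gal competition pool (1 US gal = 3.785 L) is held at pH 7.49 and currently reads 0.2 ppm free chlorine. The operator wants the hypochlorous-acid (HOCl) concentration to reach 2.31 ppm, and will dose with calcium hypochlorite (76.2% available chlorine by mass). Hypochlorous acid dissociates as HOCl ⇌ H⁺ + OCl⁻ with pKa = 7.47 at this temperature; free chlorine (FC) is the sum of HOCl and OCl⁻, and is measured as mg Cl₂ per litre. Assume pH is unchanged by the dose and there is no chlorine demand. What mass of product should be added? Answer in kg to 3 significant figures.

Volume: 295,000 US gal × 3.785 L/gal = 1,116,575 L.
[OCl⁻]/[HOCl] = 10^(pH − pKa) = 10^(7.49 − 7.47) = 1.047; fraction as HOCl = 1/(1 + 1.047) = 0.4885.
Free chlorine required for 2.31 ppm HOCl: 2.31 / 0.4885 = 4.729 ppm.
FC to add: 4.729 − 0.2 = 4.529 mg/L as Cl₂.
Cl₂ equivalent: 4.529 mg/L × 1,116,575 L = 5057 g.
Product at 76.2% available Cl: 5057 / 0.762 = 6636 g.

6.64 kg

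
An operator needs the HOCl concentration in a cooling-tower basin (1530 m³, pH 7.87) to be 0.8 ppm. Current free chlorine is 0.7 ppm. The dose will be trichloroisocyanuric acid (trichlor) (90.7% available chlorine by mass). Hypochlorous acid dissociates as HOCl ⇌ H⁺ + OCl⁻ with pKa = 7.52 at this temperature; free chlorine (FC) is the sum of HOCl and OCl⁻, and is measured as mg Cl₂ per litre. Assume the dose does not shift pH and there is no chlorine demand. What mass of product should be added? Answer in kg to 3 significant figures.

3.19 kg

Volume: 1530 m³ = 1,530,000 L.
[OCl⁻]/[HOCl] = 10^(pH − pKa) = 10^(7.87 − 7.52) = 2.239; fraction as HOCl = 1/(1 + 2.239) = 0.3088.
Free chlorine required for 0.8 ppm HOCl: 0.8 / 0.3088 = 2.591 ppm.
FC to add: 2.591 − 0.7 = 1.891 mg/L as Cl₂.
Cl₂ equivalent: 1.891 mg/L × 1,530,000 L = 2893 g.
Product at 90.7% available Cl: 2893 / 0.907 = 3190 g.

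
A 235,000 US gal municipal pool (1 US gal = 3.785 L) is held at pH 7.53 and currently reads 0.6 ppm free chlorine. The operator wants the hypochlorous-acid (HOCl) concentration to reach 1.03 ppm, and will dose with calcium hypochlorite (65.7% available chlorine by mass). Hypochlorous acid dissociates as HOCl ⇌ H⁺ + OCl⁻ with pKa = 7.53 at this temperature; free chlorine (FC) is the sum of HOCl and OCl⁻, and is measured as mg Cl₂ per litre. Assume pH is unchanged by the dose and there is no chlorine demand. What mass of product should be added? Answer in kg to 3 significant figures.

1.98 kg

Volume: 235,000 US gal × 3.785 L/gal = 889,475 L.
[OCl⁻]/[HOCl] = 10^(pH − pKa) = 10^(7.53 − 7.53) = 1; fraction as HOCl = 1/(1 + 1) = 0.5.
Free chlorine required for 1.03 ppm HOCl: 1.03 / 0.5 = 2.06 ppm.
FC to add: 2.06 − 0.6 = 1.46 mg/L as Cl₂.
Cl₂ equivalent: 1.46 mg/L × 889,475 L = 1299 g.
Product at 65.7% available Cl: 1299 / 0.657 = 1977 g.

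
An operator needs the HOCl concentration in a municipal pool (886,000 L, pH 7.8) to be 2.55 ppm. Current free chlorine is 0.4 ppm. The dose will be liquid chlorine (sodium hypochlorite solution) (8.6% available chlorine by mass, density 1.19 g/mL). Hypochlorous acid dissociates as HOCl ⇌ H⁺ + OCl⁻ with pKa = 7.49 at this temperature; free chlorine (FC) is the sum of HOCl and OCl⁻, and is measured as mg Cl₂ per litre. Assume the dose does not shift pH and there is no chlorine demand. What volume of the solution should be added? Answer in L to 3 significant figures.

63.7 L

[OCl⁻]/[HOCl] = 10^(pH − pKa) = 10^(7.8 − 7.49) = 2.042; fraction as HOCl = 1/(1 + 2.042) = 0.3288.
Free chlorine required for 2.55 ppm HOCl: 2.55 / 0.3288 = 7.756 ppm.
FC to add: 7.756 − 0.4 = 7.356 mg/L as Cl₂.
Cl₂ equivalent: 7.356 mg/L × 886,000 L = 6518 g.
Product at 8.6% available Cl: 6518 / 0.086 = 75,790 g.
Volume: 75,790 g ÷ 1.19 g/mL = 63,690 mL.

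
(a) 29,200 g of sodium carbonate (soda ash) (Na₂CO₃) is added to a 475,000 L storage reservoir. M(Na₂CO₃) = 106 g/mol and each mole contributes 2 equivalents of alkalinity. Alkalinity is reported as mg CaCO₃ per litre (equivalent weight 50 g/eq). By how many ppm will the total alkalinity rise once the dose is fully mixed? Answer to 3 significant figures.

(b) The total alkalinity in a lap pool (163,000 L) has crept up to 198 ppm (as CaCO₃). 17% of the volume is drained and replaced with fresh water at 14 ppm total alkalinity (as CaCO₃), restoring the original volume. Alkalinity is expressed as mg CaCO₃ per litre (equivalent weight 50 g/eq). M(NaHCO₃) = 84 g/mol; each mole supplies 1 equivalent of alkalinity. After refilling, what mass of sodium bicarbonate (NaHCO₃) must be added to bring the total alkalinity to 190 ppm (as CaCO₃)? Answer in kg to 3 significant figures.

(a) 58.0 ppm; (b) 6.37 kg

(a) Moles of Na₂CO₃: 29,200 g ÷ 106 g/mol = 275.5 mol → 550.9 eq of alkalinity.
(a) As CaCO₃: 550.9 eq × 50 g/eq = 27,550 g.
(a) Rise: 27,550 g / 475,000 L × 1000 = 57.99 mg/L.

(b) After draining 17% and refilling: 198 × 0.83 + 14 × 0.17 = 166.72 ppm.
(b) Deficit to target: 190 − 166.72 = 23.28 mg/L.
(b) As CaCO₃: 23.28 mg/L × 163,000 L = 3795 g; ÷ 50 g/eq ÷ 1 = 75.89 mol NaHCO₃.
(b) Mass: 75.89 × 84 = 6375 g.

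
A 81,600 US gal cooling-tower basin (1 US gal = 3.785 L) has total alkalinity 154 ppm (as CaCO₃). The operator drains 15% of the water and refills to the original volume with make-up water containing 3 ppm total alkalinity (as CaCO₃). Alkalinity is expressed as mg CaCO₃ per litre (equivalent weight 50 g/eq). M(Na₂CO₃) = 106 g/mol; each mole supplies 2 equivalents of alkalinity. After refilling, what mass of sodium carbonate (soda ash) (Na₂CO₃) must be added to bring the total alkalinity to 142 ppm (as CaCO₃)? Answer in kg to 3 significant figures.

3.49 kg

Volume: 81,600 US gal × 3.785 L/gal = 308,856 L.
After draining 15% and refilling: 154 × 0.85 + 3 × 0.15 = 131.35 ppm.
Deficit to target: 142 − 131.35 = 10.65 mg/L.
As CaCO₃: 10.65 mg/L × 308,856 L = 3289 g; ÷ 50 g/eq ÷ 2 = 32.89 mol Na₂CO₃.
Mass: 32.89 × 106 = 3487 g.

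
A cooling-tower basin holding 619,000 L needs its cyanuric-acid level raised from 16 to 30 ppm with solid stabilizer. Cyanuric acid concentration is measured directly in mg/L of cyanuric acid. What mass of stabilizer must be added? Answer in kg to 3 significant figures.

8.67 kg

CYA to add: (30 − 16) = 14 mg/L × 619,000 L = 8666 g cyanuric acid.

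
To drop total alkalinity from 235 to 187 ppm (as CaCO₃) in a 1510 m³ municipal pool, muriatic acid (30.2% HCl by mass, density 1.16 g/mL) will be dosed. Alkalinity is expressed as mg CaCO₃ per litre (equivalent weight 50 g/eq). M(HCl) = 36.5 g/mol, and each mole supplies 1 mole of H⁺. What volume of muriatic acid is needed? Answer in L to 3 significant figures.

151 L

Volume: 1510 m³ = 1,510,000 L.
Alkalinity to neutralize: (235 − 187) = 48 mg/L as CaCO₃ × 1,510,000 L = 72,480 g as CaCO₃.
Equivalents of H⁺ required: 72,480 ÷ 50 g/eq = 1450 eq = 1450 mol HCl.
Mass of HCl: 1450 × 36.5 = 52,910 g.
Mass of 30.2% solution: 52,910 / 0.302 = 175,200 g.
Volume: 175,200 g ÷ 1.16 g/mL = 151,000 mL.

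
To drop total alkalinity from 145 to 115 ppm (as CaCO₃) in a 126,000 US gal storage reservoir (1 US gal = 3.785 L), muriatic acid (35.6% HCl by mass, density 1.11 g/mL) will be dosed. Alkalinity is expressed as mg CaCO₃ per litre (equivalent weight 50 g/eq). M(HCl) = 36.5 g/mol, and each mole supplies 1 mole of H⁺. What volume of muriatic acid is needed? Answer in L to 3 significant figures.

26.4 L

Volume: 126,000 US gal × 3.785 L/gal = 476,910 L.
Alkalinity to neutralize: (145 − 115) = 30 mg/L as CaCO₃ × 476,910 L = 14,310 g as CaCO₃.
Equivalents of H⁺ required: 14,310 ÷ 50 g/eq = 286.1 eq = 286.1 mol HCl.
Mass of HCl: 286.1 × 36.5 = 10,440 g.
Mass of 35.6% solution: 10,440 / 0.356 = 29,340 g.
Volume: 29,340 g ÷ 1.11 g/mL = 26,430 mL.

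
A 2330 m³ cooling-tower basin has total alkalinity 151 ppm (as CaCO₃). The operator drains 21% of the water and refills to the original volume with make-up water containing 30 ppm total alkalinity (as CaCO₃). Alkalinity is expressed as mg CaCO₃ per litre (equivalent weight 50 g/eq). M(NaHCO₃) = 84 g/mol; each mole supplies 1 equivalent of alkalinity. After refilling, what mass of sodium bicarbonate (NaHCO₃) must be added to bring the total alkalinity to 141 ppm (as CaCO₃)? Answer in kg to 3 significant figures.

Volume: 2330 m³ = 2,330,000 L.
After draining 21% and refilling: 151 × 0.79 + 30 × 0.21 = 125.59 ppm.
Deficit to target: 141 − 125.59 = 15.41 mg/L.
As CaCO₃: 15.41 mg/L × 2,330,000 L = 35,910 g; ÷ 50 g/eq ÷ 1 = 718.1 mol NaHCO₃.
Mass: 718.1 × 84 = 60,320 g.

60.3 kg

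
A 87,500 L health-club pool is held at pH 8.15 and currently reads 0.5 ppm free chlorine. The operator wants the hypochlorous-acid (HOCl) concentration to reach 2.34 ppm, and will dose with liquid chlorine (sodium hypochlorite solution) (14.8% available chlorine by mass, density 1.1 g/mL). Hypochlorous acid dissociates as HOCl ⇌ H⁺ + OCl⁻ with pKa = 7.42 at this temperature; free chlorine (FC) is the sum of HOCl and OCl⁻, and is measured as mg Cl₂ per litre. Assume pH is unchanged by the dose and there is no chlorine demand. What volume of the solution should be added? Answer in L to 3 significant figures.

7.74 L

[OCl⁻]/[HOCl] = 10^(pH − pKa) = 10^(8.15 − 7.42) = 5.37; fraction as HOCl = 1/(1 + 5.37) = 0.157.
Free chlorine required for 2.34 ppm HOCl: 2.34 / 0.157 = 14.91 ppm.
FC to add: 14.91 − 0.5 = 14.41 mg/L as Cl₂.
Cl₂ equivalent: 14.41 mg/L × 87,500 L = 1261 g.
Product at 14.8% available Cl: 1261 / 0.148 = 8517 g.
Volume: 8517 g ÷ 1.1 g/mL = 7743 mL.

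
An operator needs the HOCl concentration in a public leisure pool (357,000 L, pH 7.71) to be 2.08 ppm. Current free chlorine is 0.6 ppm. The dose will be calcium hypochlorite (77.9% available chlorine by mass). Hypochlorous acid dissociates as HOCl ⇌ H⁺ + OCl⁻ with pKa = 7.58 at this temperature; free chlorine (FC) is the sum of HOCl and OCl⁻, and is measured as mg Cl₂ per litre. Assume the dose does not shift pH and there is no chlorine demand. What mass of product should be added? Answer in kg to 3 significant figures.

1.96 kg

[OCl⁻]/[HOCl] = 10^(pH − pKa) = 10^(7.71 − 7.58) = 1.349; fraction as HOCl = 1/(1 + 1.349) = 0.4257.
Free chlorine required for 2.08 ppm HOCl: 2.08 / 0.4257 = 4.886 ppm.
FC to add: 4.886 − 0.6 = 4.286 mg/L as Cl₂.
Cl₂ equivalent: 4.286 mg/L × 357,000 L = 1530 g.
Product at 77.9% available Cl: 1530 / 0.779 = 1964 g.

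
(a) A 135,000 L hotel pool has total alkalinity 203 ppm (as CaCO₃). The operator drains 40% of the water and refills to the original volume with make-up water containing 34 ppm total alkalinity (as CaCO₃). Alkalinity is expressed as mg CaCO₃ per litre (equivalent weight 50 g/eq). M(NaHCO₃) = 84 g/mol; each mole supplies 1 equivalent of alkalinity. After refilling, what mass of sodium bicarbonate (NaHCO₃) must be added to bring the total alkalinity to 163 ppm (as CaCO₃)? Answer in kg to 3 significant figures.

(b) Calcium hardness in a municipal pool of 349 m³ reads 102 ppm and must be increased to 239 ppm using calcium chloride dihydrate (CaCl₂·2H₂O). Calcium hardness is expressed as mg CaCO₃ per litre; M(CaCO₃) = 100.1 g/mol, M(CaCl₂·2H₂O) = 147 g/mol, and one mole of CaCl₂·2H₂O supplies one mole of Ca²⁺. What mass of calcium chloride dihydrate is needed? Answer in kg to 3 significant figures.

(a) After draining 40% and refilling: 203 × 0.60 + 34 × 0.40 = 135.4 ppm.
(a) Deficit to target: 163 − 135.4 = 27.6 mg/L.
(a) As CaCO₃: 27.6 mg/L × 135,000 L = 3726 g; ÷ 50 g/eq ÷ 1 = 74.52 mol NaHCO₃.
(a) Mass: 74.52 × 84 = 6260 g.

(b) Volume: 349 m³ = 349,000 L.
(b) Hardness to add: (239 − 102) = 137 mg/L as CaCO₃ × 349,000 L = 47,810 g as CaCO₃.
(b) Moles of Ca²⁺ (1 mol Ca²⁺ ≡ 1 mol CaCO₃): 47,810 / 100.1 g/mol = 477.7 mol.
(b) Mass of CaCl₂·2H₂O: 477.7 × 147 = 70,210 g.

(a) 6.26 kg; (b) 70.2 kg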